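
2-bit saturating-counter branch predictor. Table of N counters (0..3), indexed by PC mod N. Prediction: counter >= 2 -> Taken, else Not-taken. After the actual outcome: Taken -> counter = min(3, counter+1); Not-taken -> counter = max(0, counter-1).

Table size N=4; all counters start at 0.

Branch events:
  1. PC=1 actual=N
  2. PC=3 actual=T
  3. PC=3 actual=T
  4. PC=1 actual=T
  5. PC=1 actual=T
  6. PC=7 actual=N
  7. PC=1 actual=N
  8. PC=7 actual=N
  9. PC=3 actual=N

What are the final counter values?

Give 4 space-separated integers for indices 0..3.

Ev 1: PC=1 idx=1 pred=N actual=N -> ctr[1]=0
Ev 2: PC=3 idx=3 pred=N actual=T -> ctr[3]=1
Ev 3: PC=3 idx=3 pred=N actual=T -> ctr[3]=2
Ev 4: PC=1 idx=1 pred=N actual=T -> ctr[1]=1
Ev 5: PC=1 idx=1 pred=N actual=T -> ctr[1]=2
Ev 6: PC=7 idx=3 pred=T actual=N -> ctr[3]=1
Ev 7: PC=1 idx=1 pred=T actual=N -> ctr[1]=1
Ev 8: PC=7 idx=3 pred=N actual=N -> ctr[3]=0
Ev 9: PC=3 idx=3 pred=N actual=N -> ctr[3]=0

Answer: 0 1 0 0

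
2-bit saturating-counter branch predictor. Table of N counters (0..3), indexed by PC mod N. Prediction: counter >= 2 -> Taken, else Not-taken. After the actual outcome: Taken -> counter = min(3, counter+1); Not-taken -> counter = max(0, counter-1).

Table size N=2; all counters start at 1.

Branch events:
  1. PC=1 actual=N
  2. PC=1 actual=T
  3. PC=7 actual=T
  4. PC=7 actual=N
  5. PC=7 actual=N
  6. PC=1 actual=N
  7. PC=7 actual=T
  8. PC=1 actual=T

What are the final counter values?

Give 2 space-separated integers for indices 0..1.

Ev 1: PC=1 idx=1 pred=N actual=N -> ctr[1]=0
Ev 2: PC=1 idx=1 pred=N actual=T -> ctr[1]=1
Ev 3: PC=7 idx=1 pred=N actual=T -> ctr[1]=2
Ev 4: PC=7 idx=1 pred=T actual=N -> ctr[1]=1
Ev 5: PC=7 idx=1 pred=N actual=N -> ctr[1]=0
Ev 6: PC=1 idx=1 pred=N actual=N -> ctr[1]=0
Ev 7: PC=7 idx=1 pred=N actual=T -> ctr[1]=1
Ev 8: PC=1 idx=1 pred=N actual=T -> ctr[1]=2

Answer: 1 2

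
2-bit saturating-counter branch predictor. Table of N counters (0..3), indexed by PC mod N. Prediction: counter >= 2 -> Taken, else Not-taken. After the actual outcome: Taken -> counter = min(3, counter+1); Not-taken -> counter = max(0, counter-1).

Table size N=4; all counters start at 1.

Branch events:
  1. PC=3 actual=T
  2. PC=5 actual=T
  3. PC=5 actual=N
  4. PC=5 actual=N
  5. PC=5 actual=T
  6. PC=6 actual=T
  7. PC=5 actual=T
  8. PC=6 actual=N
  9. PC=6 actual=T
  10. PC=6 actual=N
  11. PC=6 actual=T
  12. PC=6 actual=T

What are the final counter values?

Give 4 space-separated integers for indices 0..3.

Answer: 1 2 3 2

Derivation:
Ev 1: PC=3 idx=3 pred=N actual=T -> ctr[3]=2
Ev 2: PC=5 idx=1 pred=N actual=T -> ctr[1]=2
Ev 3: PC=5 idx=1 pred=T actual=N -> ctr[1]=1
Ev 4: PC=5 idx=1 pred=N actual=N -> ctr[1]=0
Ev 5: PC=5 idx=1 pred=N actual=T -> ctr[1]=1
Ev 6: PC=6 idx=2 pred=N actual=T -> ctr[2]=2
Ev 7: PC=5 idx=1 pred=N actual=T -> ctr[1]=2
Ev 8: PC=6 idx=2 pred=T actual=N -> ctr[2]=1
Ev 9: PC=6 idx=2 pred=N actual=T -> ctr[2]=2
Ev 10: PC=6 idx=2 pred=T actual=N -> ctr[2]=1
Ev 11: PC=6 idx=2 pred=N actual=T -> ctr[2]=2
Ev 12: PC=6 idx=2 pred=T actual=T -> ctr[2]=3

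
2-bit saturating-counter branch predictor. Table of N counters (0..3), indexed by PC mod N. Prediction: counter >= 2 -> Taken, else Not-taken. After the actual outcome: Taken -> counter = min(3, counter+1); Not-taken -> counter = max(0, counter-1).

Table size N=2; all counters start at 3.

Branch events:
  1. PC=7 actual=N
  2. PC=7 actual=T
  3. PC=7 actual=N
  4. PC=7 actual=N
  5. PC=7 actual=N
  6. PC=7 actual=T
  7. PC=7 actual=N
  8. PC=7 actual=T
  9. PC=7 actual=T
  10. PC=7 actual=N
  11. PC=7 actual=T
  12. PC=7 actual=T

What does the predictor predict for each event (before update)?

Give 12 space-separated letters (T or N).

Ev 1: PC=7 idx=1 pred=T actual=N -> ctr[1]=2
Ev 2: PC=7 idx=1 pred=T actual=T -> ctr[1]=3
Ev 3: PC=7 idx=1 pred=T actual=N -> ctr[1]=2
Ev 4: PC=7 idx=1 pred=T actual=N -> ctr[1]=1
Ev 5: PC=7 idx=1 pred=N actual=N -> ctr[1]=0
Ev 6: PC=7 idx=1 pred=N actual=T -> ctr[1]=1
Ev 7: PC=7 idx=1 pred=N actual=N -> ctr[1]=0
Ev 8: PC=7 idx=1 pred=N actual=T -> ctr[1]=1
Ev 9: PC=7 idx=1 pred=N actual=T -> ctr[1]=2
Ev 10: PC=7 idx=1 pred=T actual=N -> ctr[1]=1
Ev 11: PC=7 idx=1 pred=N actual=T -> ctr[1]=2
Ev 12: PC=7 idx=1 pred=T actual=T -> ctr[1]=3

Answer: T T T T N N N N N T N T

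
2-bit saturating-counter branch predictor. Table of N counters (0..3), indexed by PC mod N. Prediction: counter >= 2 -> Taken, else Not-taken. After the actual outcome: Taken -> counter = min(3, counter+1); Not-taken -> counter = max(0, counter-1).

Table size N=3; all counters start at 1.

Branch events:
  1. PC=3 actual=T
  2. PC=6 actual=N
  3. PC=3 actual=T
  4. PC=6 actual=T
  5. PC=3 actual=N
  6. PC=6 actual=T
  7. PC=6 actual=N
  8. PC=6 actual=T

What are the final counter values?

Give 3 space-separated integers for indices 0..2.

Answer: 3 1 1

Derivation:
Ev 1: PC=3 idx=0 pred=N actual=T -> ctr[0]=2
Ev 2: PC=6 idx=0 pred=T actual=N -> ctr[0]=1
Ev 3: PC=3 idx=0 pred=N actual=T -> ctr[0]=2
Ev 4: PC=6 idx=0 pred=T actual=T -> ctr[0]=3
Ev 5: PC=3 idx=0 pred=T actual=N -> ctr[0]=2
Ev 6: PC=6 idx=0 pred=T actual=T -> ctr[0]=3
Ev 7: PC=6 idx=0 pred=T actual=N -> ctr[0]=2
Ev 8: PC=6 idx=0 pred=T actual=T -> ctr[0]=3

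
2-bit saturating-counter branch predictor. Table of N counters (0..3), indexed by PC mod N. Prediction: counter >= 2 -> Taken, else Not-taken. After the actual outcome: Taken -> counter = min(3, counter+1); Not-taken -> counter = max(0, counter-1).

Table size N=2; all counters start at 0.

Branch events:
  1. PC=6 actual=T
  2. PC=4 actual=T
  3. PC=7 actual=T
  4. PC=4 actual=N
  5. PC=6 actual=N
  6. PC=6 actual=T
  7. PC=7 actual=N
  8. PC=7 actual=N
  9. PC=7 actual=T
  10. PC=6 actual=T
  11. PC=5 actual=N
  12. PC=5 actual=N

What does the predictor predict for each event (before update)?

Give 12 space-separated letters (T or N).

Answer: N N N T N N N N N N N N

Derivation:
Ev 1: PC=6 idx=0 pred=N actual=T -> ctr[0]=1
Ev 2: PC=4 idx=0 pred=N actual=T -> ctr[0]=2
Ev 3: PC=7 idx=1 pred=N actual=T -> ctr[1]=1
Ev 4: PC=4 idx=0 pred=T actual=N -> ctr[0]=1
Ev 5: PC=6 idx=0 pred=N actual=N -> ctr[0]=0
Ev 6: PC=6 idx=0 pred=N actual=T -> ctr[0]=1
Ev 7: PC=7 idx=1 pred=N actual=N -> ctr[1]=0
Ev 8: PC=7 idx=1 pred=N actual=N -> ctr[1]=0
Ev 9: PC=7 idx=1 pred=N actual=T -> ctr[1]=1
Ev 10: PC=6 idx=0 pred=N actual=T -> ctr[0]=2
Ev 11: PC=5 idx=1 pred=N actual=N -> ctr[1]=0
Ev 12: PC=5 idx=1 pred=N actual=N -> ctr[1]=0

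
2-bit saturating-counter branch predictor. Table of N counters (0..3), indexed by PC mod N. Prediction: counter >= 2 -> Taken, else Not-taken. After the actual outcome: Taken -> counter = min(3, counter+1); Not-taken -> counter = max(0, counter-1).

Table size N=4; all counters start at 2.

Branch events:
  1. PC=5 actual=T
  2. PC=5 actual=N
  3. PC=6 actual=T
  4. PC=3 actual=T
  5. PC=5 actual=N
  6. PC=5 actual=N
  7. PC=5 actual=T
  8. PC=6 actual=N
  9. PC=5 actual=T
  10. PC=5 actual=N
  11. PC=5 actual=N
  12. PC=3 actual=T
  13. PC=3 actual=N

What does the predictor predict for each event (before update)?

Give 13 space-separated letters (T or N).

Ev 1: PC=5 idx=1 pred=T actual=T -> ctr[1]=3
Ev 2: PC=5 idx=1 pred=T actual=N -> ctr[1]=2
Ev 3: PC=6 idx=2 pred=T actual=T -> ctr[2]=3
Ev 4: PC=3 idx=3 pred=T actual=T -> ctr[3]=3
Ev 5: PC=5 idx=1 pred=T actual=N -> ctr[1]=1
Ev 6: PC=5 idx=1 pred=N actual=N -> ctr[1]=0
Ev 7: PC=5 idx=1 pred=N actual=T -> ctr[1]=1
Ev 8: PC=6 idx=2 pred=T actual=N -> ctr[2]=2
Ev 9: PC=5 idx=1 pred=N actual=T -> ctr[1]=2
Ev 10: PC=5 idx=1 pred=T actual=N -> ctr[1]=1
Ev 11: PC=5 idx=1 pred=N actual=N -> ctr[1]=0
Ev 12: PC=3 idx=3 pred=T actual=T -> ctr[3]=3
Ev 13: PC=3 idx=3 pred=T actual=N -> ctr[3]=2

Answer: T T T T T N N T N T N T T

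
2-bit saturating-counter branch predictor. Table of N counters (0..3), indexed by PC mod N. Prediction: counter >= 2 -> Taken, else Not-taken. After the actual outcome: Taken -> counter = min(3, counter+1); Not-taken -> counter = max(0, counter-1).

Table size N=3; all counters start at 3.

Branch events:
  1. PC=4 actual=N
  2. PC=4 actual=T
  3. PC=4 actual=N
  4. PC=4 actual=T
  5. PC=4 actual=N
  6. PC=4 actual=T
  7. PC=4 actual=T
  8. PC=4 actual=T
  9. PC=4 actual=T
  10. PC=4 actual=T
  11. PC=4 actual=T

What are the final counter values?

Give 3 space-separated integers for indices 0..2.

Answer: 3 3 3

Derivation:
Ev 1: PC=4 idx=1 pred=T actual=N -> ctr[1]=2
Ev 2: PC=4 idx=1 pred=T actual=T -> ctr[1]=3
Ev 3: PC=4 idx=1 pred=T actual=N -> ctr[1]=2
Ev 4: PC=4 idx=1 pred=T actual=T -> ctr[1]=3
Ev 5: PC=4 idx=1 pred=T actual=N -> ctr[1]=2
Ev 6: PC=4 idx=1 pred=T actual=T -> ctr[1]=3
Ev 7: PC=4 idx=1 pred=T actual=T -> ctr[1]=3
Ev 8: PC=4 idx=1 pred=T actual=T -> ctr[1]=3
Ev 9: PC=4 idx=1 pred=T actual=T -> ctr[1]=3
Ev 10: PC=4 idx=1 pred=T actual=T -> ctr[1]=3
Ev 11: PC=4 idx=1 pred=T actual=T -> ctr[1]=3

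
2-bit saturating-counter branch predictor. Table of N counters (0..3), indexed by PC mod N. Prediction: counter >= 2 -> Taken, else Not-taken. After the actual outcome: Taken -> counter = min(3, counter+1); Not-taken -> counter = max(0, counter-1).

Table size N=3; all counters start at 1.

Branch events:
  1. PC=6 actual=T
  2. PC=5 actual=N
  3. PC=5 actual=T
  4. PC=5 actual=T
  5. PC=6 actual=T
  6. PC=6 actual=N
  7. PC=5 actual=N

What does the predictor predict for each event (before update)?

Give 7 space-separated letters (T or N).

Ev 1: PC=6 idx=0 pred=N actual=T -> ctr[0]=2
Ev 2: PC=5 idx=2 pred=N actual=N -> ctr[2]=0
Ev 3: PC=5 idx=2 pred=N actual=T -> ctr[2]=1
Ev 4: PC=5 idx=2 pred=N actual=T -> ctr[2]=2
Ev 5: PC=6 idx=0 pred=T actual=T -> ctr[0]=3
Ev 6: PC=6 idx=0 pred=T actual=N -> ctr[0]=2
Ev 7: PC=5 idx=2 pred=T actual=N -> ctr[2]=1

Answer: N N N N T T T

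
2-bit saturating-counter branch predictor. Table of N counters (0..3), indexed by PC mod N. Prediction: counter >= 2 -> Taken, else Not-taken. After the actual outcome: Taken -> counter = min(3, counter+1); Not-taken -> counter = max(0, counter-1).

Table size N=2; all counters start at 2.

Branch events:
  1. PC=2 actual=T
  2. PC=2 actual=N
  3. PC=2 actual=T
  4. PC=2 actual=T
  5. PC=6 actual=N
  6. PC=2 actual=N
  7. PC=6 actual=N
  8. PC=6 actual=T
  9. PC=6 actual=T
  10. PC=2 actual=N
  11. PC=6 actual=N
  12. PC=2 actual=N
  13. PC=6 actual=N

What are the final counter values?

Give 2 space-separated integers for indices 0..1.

Ev 1: PC=2 idx=0 pred=T actual=T -> ctr[0]=3
Ev 2: PC=2 idx=0 pred=T actual=N -> ctr[0]=2
Ev 3: PC=2 idx=0 pred=T actual=T -> ctr[0]=3
Ev 4: PC=2 idx=0 pred=T actual=T -> ctr[0]=3
Ev 5: PC=6 idx=0 pred=T actual=N -> ctr[0]=2
Ev 6: PC=2 idx=0 pred=T actual=N -> ctr[0]=1
Ev 7: PC=6 idx=0 pred=N actual=N -> ctr[0]=0
Ev 8: PC=6 idx=0 pred=N actual=T -> ctr[0]=1
Ev 9: PC=6 idx=0 pred=N actual=T -> ctr[0]=2
Ev 10: PC=2 idx=0 pred=T actual=N -> ctr[0]=1
Ev 11: PC=6 idx=0 pred=N actual=N -> ctr[0]=0
Ev 12: PC=2 idx=0 pred=N actual=N -> ctr[0]=0
Ev 13: PC=6 idx=0 pred=N actual=N -> ctr[0]=0

Answer: 0 2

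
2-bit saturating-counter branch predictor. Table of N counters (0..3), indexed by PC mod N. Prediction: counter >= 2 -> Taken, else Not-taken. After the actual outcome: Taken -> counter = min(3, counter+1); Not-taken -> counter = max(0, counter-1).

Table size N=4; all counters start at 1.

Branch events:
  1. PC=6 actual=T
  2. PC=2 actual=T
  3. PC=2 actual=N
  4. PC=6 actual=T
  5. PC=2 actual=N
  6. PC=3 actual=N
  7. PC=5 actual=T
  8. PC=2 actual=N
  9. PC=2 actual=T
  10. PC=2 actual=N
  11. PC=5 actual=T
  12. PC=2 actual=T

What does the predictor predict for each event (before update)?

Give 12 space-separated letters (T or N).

Answer: N T T T T N N T N T T N

Derivation:
Ev 1: PC=6 idx=2 pred=N actual=T -> ctr[2]=2
Ev 2: PC=2 idx=2 pred=T actual=T -> ctr[2]=3
Ev 3: PC=2 idx=2 pred=T actual=N -> ctr[2]=2
Ev 4: PC=6 idx=2 pred=T actual=T -> ctr[2]=3
Ev 5: PC=2 idx=2 pred=T actual=N -> ctr[2]=2
Ev 6: PC=3 idx=3 pred=N actual=N -> ctr[3]=0
Ev 7: PC=5 idx=1 pred=N actual=T -> ctr[1]=2
Ev 8: PC=2 idx=2 pred=T actual=N -> ctr[2]=1
Ev 9: PC=2 idx=2 pred=N actual=T -> ctr[2]=2
Ev 10: PC=2 idx=2 pred=T actual=N -> ctr[2]=1
Ev 11: PC=5 idx=1 pred=T actual=T -> ctr[1]=3
Ev 12: PC=2 idx=2 pred=N actual=T -> ctr[2]=2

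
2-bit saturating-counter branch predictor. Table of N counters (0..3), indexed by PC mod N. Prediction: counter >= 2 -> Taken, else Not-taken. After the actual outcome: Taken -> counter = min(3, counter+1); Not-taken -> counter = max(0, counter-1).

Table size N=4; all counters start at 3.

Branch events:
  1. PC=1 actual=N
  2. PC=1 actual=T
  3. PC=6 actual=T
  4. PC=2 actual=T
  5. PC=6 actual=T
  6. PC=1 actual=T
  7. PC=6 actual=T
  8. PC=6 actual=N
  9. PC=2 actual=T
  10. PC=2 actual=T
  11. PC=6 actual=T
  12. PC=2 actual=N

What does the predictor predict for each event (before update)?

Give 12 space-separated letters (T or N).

Ev 1: PC=1 idx=1 pred=T actual=N -> ctr[1]=2
Ev 2: PC=1 idx=1 pred=T actual=T -> ctr[1]=3
Ev 3: PC=6 idx=2 pred=T actual=T -> ctr[2]=3
Ev 4: PC=2 idx=2 pred=T actual=T -> ctr[2]=3
Ev 5: PC=6 idx=2 pred=T actual=T -> ctr[2]=3
Ev 6: PC=1 idx=1 pred=T actual=T -> ctr[1]=3
Ev 7: PC=6 idx=2 pred=T actual=T -> ctr[2]=3
Ev 8: PC=6 idx=2 pred=T actual=N -> ctr[2]=2
Ev 9: PC=2 idx=2 pred=T actual=T -> ctr[2]=3
Ev 10: PC=2 idx=2 pred=T actual=T -> ctr[2]=3
Ev 11: PC=6 idx=2 pred=T actual=T -> ctr[2]=3
Ev 12: PC=2 idx=2 pred=T actual=N -> ctr[2]=2

Answer: T T T T T T T T T T T T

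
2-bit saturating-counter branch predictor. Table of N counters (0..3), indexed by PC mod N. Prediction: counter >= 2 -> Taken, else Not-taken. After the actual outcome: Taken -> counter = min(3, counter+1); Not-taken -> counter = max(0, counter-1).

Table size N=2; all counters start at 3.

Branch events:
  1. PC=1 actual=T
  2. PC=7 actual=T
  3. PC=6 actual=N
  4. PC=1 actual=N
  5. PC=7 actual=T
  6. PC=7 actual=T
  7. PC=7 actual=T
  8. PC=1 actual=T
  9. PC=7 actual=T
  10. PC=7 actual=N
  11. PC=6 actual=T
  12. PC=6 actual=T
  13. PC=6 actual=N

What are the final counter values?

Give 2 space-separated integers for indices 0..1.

Answer: 2 2

Derivation:
Ev 1: PC=1 idx=1 pred=T actual=T -> ctr[1]=3
Ev 2: PC=7 idx=1 pred=T actual=T -> ctr[1]=3
Ev 3: PC=6 idx=0 pred=T actual=N -> ctr[0]=2
Ev 4: PC=1 idx=1 pred=T actual=N -> ctr[1]=2
Ev 5: PC=7 idx=1 pred=T actual=T -> ctr[1]=3
Ev 6: PC=7 idx=1 pred=T actual=T -> ctr[1]=3
Ev 7: PC=7 idx=1 pred=T actual=T -> ctr[1]=3
Ev 8: PC=1 idx=1 pred=T actual=T -> ctr[1]=3
Ev 9: PC=7 idx=1 pred=T actual=T -> ctr[1]=3
Ev 10: PC=7 idx=1 pred=T actual=N -> ctr[1]=2
Ev 11: PC=6 idx=0 pred=T actual=T -> ctr[0]=3
Ev 12: PC=6 idx=0 pred=T actual=T -> ctr[0]=3
Ev 13: PC=6 idx=0 pred=T actual=N -> ctr[0]=2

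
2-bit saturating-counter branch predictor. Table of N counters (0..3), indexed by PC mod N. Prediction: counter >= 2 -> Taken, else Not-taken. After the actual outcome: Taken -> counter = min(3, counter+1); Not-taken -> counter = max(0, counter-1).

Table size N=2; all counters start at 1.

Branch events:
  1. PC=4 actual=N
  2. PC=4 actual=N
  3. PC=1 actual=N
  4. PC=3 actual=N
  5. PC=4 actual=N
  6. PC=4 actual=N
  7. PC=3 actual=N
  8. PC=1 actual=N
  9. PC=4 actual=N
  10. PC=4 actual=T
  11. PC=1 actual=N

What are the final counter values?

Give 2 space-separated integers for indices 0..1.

Answer: 1 0

Derivation:
Ev 1: PC=4 idx=0 pred=N actual=N -> ctr[0]=0
Ev 2: PC=4 idx=0 pred=N actual=N -> ctr[0]=0
Ev 3: PC=1 idx=1 pred=N actual=N -> ctr[1]=0
Ev 4: PC=3 idx=1 pred=N actual=N -> ctr[1]=0
Ev 5: PC=4 idx=0 pred=N actual=N -> ctr[0]=0
Ev 6: PC=4 idx=0 pred=N actual=N -> ctr[0]=0
Ev 7: PC=3 idx=1 pred=N actual=N -> ctr[1]=0
Ev 8: PC=1 idx=1 pred=N actual=N -> ctr[1]=0
Ev 9: PC=4 idx=0 pred=N actual=N -> ctr[0]=0
Ev 10: PC=4 idx=0 pred=N actual=T -> ctr[0]=1
Ev 11: PC=1 idx=1 pred=N actual=N -> ctr[1]=0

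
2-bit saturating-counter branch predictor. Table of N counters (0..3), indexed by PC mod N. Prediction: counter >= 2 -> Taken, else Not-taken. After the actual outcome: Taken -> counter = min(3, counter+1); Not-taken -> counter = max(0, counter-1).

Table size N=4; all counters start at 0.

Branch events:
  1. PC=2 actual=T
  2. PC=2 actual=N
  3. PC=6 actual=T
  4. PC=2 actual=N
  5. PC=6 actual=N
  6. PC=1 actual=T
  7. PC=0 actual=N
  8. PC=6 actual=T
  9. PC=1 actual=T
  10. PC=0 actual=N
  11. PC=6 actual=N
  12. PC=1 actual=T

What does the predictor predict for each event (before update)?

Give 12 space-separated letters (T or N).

Ev 1: PC=2 idx=2 pred=N actual=T -> ctr[2]=1
Ev 2: PC=2 idx=2 pred=N actual=N -> ctr[2]=0
Ev 3: PC=6 idx=2 pred=N actual=T -> ctr[2]=1
Ev 4: PC=2 idx=2 pred=N actual=N -> ctr[2]=0
Ev 5: PC=6 idx=2 pred=N actual=N -> ctr[2]=0
Ev 6: PC=1 idx=1 pred=N actual=T -> ctr[1]=1
Ev 7: PC=0 idx=0 pred=N actual=N -> ctr[0]=0
Ev 8: PC=6 idx=2 pred=N actual=T -> ctr[2]=1
Ev 9: PC=1 idx=1 pred=N actual=T -> ctr[1]=2
Ev 10: PC=0 idx=0 pred=N actual=N -> ctr[0]=0
Ev 11: PC=6 idx=2 pred=N actual=N -> ctr[2]=0
Ev 12: PC=1 idx=1 pred=T actual=T -> ctr[1]=3

Answer: N N N N N N N N N N N T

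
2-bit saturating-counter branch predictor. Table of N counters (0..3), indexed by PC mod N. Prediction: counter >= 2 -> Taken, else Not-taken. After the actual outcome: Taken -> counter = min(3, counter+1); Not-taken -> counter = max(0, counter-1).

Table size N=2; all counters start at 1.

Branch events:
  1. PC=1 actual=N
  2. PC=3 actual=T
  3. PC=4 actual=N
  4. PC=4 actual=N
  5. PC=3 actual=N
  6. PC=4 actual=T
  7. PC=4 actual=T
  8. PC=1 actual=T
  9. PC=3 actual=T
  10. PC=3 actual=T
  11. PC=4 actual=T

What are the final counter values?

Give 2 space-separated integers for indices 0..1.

Answer: 3 3

Derivation:
Ev 1: PC=1 idx=1 pred=N actual=N -> ctr[1]=0
Ev 2: PC=3 idx=1 pred=N actual=T -> ctr[1]=1
Ev 3: PC=4 idx=0 pred=N actual=N -> ctr[0]=0
Ev 4: PC=4 idx=0 pred=N actual=N -> ctr[0]=0
Ev 5: PC=3 idx=1 pred=N actual=N -> ctr[1]=0
Ev 6: PC=4 idx=0 pred=N actual=T -> ctr[0]=1
Ev 7: PC=4 idx=0 pred=N actual=T -> ctr[0]=2
Ev 8: PC=1 idx=1 pred=N actual=T -> ctr[1]=1
Ev 9: PC=3 idx=1 pred=N actual=T -> ctr[1]=2
Ev 10: PC=3 idx=1 pred=T actual=T -> ctr[1]=3
Ev 11: PC=4 idx=0 pred=T actual=T -> ctr[0]=3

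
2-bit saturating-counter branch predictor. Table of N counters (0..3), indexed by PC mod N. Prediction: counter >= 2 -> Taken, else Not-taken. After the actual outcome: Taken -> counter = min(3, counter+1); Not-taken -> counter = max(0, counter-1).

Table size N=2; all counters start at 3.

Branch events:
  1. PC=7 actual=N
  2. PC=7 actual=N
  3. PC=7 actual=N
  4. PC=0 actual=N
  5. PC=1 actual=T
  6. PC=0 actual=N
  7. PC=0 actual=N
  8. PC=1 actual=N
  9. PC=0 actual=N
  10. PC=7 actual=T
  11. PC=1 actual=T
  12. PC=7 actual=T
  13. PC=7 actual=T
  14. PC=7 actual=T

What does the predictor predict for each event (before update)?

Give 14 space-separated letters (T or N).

Ev 1: PC=7 idx=1 pred=T actual=N -> ctr[1]=2
Ev 2: PC=7 idx=1 pred=T actual=N -> ctr[1]=1
Ev 3: PC=7 idx=1 pred=N actual=N -> ctr[1]=0
Ev 4: PC=0 idx=0 pred=T actual=N -> ctr[0]=2
Ev 5: PC=1 idx=1 pred=N actual=T -> ctr[1]=1
Ev 6: PC=0 idx=0 pred=T actual=N -> ctr[0]=1
Ev 7: PC=0 idx=0 pred=N actual=N -> ctr[0]=0
Ev 8: PC=1 idx=1 pred=N actual=N -> ctr[1]=0
Ev 9: PC=0 idx=0 pred=N actual=N -> ctr[0]=0
Ev 10: PC=7 idx=1 pred=N actual=T -> ctr[1]=1
Ev 11: PC=1 idx=1 pred=N actual=T -> ctr[1]=2
Ev 12: PC=7 idx=1 pred=T actual=T -> ctr[1]=3
Ev 13: PC=7 idx=1 pred=T actual=T -> ctr[1]=3
Ev 14: PC=7 idx=1 pred=T actual=T -> ctr[1]=3

Answer: T T N T N T N N N N N T T T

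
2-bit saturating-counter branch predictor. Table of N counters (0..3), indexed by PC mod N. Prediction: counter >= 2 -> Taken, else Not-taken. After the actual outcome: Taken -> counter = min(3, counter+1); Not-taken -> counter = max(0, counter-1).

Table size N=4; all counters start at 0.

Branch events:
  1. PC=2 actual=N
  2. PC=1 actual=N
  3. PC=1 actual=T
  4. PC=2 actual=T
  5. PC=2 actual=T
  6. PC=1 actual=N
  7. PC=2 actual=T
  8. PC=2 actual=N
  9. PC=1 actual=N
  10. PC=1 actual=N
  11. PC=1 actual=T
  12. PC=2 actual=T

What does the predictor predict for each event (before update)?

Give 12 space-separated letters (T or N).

Ev 1: PC=2 idx=2 pred=N actual=N -> ctr[2]=0
Ev 2: PC=1 idx=1 pred=N actual=N -> ctr[1]=0
Ev 3: PC=1 idx=1 pred=N actual=T -> ctr[1]=1
Ev 4: PC=2 idx=2 pred=N actual=T -> ctr[2]=1
Ev 5: PC=2 idx=2 pred=N actual=T -> ctr[2]=2
Ev 6: PC=1 idx=1 pred=N actual=N -> ctr[1]=0
Ev 7: PC=2 idx=2 pred=T actual=T -> ctr[2]=3
Ev 8: PC=2 idx=2 pred=T actual=N -> ctr[2]=2
Ev 9: PC=1 idx=1 pred=N actual=N -> ctr[1]=0
Ev 10: PC=1 idx=1 pred=N actual=N -> ctr[1]=0
Ev 11: PC=1 idx=1 pred=N actual=T -> ctr[1]=1
Ev 12: PC=2 idx=2 pred=T actual=T -> ctr[2]=3

Answer: N N N N N N T T N N N T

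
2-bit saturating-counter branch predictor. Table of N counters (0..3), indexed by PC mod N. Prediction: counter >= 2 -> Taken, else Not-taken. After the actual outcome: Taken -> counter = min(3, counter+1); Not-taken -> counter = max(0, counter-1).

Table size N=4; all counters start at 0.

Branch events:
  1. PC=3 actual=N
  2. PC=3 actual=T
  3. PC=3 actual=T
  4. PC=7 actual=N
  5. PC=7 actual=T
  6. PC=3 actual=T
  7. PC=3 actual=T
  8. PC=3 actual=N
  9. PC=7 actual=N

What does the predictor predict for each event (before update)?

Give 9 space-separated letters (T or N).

Ev 1: PC=3 idx=3 pred=N actual=N -> ctr[3]=0
Ev 2: PC=3 idx=3 pred=N actual=T -> ctr[3]=1
Ev 3: PC=3 idx=3 pred=N actual=T -> ctr[3]=2
Ev 4: PC=7 idx=3 pred=T actual=N -> ctr[3]=1
Ev 5: PC=7 idx=3 pred=N actual=T -> ctr[3]=2
Ev 6: PC=3 idx=3 pred=T actual=T -> ctr[3]=3
Ev 7: PC=3 idx=3 pred=T actual=T -> ctr[3]=3
Ev 8: PC=3 idx=3 pred=T actual=N -> ctr[3]=2
Ev 9: PC=7 idx=3 pred=T actual=N -> ctr[3]=1

Answer: N N N T N T T T T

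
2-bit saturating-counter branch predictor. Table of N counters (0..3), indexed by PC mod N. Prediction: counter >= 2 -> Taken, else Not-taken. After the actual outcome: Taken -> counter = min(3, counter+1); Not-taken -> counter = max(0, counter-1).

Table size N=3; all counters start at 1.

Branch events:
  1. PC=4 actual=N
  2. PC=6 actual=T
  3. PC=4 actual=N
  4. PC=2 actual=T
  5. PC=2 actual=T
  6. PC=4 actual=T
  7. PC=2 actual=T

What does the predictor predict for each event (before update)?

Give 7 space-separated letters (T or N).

Ev 1: PC=4 idx=1 pred=N actual=N -> ctr[1]=0
Ev 2: PC=6 idx=0 pred=N actual=T -> ctr[0]=2
Ev 3: PC=4 idx=1 pred=N actual=N -> ctr[1]=0
Ev 4: PC=2 idx=2 pred=N actual=T -> ctr[2]=2
Ev 5: PC=2 idx=2 pred=T actual=T -> ctr[2]=3
Ev 6: PC=4 idx=1 pred=N actual=T -> ctr[1]=1
Ev 7: PC=2 idx=2 pred=T actual=T -> ctr[2]=3

Answer: N N N N T N T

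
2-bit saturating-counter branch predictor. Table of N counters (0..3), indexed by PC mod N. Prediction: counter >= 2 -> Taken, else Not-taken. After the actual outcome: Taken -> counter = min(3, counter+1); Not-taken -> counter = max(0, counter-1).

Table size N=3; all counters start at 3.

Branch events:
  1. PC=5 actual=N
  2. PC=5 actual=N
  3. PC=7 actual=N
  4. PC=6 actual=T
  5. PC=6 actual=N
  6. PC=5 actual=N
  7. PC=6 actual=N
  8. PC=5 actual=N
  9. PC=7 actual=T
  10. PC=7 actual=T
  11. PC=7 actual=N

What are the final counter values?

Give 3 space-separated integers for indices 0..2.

Answer: 1 2 0

Derivation:
Ev 1: PC=5 idx=2 pred=T actual=N -> ctr[2]=2
Ev 2: PC=5 idx=2 pred=T actual=N -> ctr[2]=1
Ev 3: PC=7 idx=1 pred=T actual=N -> ctr[1]=2
Ev 4: PC=6 idx=0 pred=T actual=T -> ctr[0]=3
Ev 5: PC=6 idx=0 pred=T actual=N -> ctr[0]=2
Ev 6: PC=5 idx=2 pred=N actual=N -> ctr[2]=0
Ev 7: PC=6 idx=0 pred=T actual=N -> ctr[0]=1
Ev 8: PC=5 idx=2 pred=N actual=N -> ctr[2]=0
Ev 9: PC=7 idx=1 pred=T actual=T -> ctr[1]=3
Ev 10: PC=7 idx=1 pred=T actual=T -> ctr[1]=3
Ev 11: PC=7 idx=1 pred=T actual=N -> ctr[1]=2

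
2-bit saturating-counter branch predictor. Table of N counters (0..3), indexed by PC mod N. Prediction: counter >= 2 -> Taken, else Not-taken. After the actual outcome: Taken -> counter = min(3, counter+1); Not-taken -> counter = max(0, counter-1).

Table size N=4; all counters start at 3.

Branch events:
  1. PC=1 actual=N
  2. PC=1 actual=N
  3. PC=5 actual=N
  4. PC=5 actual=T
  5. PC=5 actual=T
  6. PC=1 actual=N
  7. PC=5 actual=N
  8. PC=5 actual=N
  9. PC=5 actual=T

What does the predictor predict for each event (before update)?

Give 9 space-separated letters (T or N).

Ev 1: PC=1 idx=1 pred=T actual=N -> ctr[1]=2
Ev 2: PC=1 idx=1 pred=T actual=N -> ctr[1]=1
Ev 3: PC=5 idx=1 pred=N actual=N -> ctr[1]=0
Ev 4: PC=5 idx=1 pred=N actual=T -> ctr[1]=1
Ev 5: PC=5 idx=1 pred=N actual=T -> ctr[1]=2
Ev 6: PC=1 idx=1 pred=T actual=N -> ctr[1]=1
Ev 7: PC=5 idx=1 pred=N actual=N -> ctr[1]=0
Ev 8: PC=5 idx=1 pred=N actual=N -> ctr[1]=0
Ev 9: PC=5 idx=1 pred=N actual=T -> ctr[1]=1

Answer: T T N N N T N N N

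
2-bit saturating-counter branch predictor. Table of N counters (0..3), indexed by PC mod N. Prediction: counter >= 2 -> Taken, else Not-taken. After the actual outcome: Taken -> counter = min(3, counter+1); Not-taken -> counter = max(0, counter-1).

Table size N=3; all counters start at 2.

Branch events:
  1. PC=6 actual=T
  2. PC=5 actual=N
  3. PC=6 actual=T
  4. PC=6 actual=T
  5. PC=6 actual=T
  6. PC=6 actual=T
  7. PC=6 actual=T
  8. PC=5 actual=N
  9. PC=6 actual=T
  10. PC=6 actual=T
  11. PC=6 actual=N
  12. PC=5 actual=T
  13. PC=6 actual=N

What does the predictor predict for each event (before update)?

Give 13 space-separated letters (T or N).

Answer: T T T T T T T N T T T N T

Derivation:
Ev 1: PC=6 idx=0 pred=T actual=T -> ctr[0]=3
Ev 2: PC=5 idx=2 pred=T actual=N -> ctr[2]=1
Ev 3: PC=6 idx=0 pred=T actual=T -> ctr[0]=3
Ev 4: PC=6 idx=0 pred=T actual=T -> ctr[0]=3
Ev 5: PC=6 idx=0 pred=T actual=T -> ctr[0]=3
Ev 6: PC=6 idx=0 pred=T actual=T -> ctr[0]=3
Ev 7: PC=6 idx=0 pred=T actual=T -> ctr[0]=3
Ev 8: PC=5 idx=2 pred=N actual=N -> ctr[2]=0
Ev 9: PC=6 idx=0 pred=T actual=T -> ctr[0]=3
Ev 10: PC=6 idx=0 pred=T actual=T -> ctr[0]=3
Ev 11: PC=6 idx=0 pred=T actual=N -> ctr[0]=2
Ev 12: PC=5 idx=2 pred=N actual=T -> ctr[2]=1
Ev 13: PC=6 idx=0 pred=T actual=N -> ctr[0]=1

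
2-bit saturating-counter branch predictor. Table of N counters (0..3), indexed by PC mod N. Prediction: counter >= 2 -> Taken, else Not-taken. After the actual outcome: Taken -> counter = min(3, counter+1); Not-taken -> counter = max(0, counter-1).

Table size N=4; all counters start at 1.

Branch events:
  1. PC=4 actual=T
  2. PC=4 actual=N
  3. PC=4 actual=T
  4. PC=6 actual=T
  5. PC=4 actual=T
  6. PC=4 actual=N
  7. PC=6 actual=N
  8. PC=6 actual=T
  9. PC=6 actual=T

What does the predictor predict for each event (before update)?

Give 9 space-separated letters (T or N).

Ev 1: PC=4 idx=0 pred=N actual=T -> ctr[0]=2
Ev 2: PC=4 idx=0 pred=T actual=N -> ctr[0]=1
Ev 3: PC=4 idx=0 pred=N actual=T -> ctr[0]=2
Ev 4: PC=6 idx=2 pred=N actual=T -> ctr[2]=2
Ev 5: PC=4 idx=0 pred=T actual=T -> ctr[0]=3
Ev 6: PC=4 idx=0 pred=T actual=N -> ctr[0]=2
Ev 7: PC=6 idx=2 pred=T actual=N -> ctr[2]=1
Ev 8: PC=6 idx=2 pred=N actual=T -> ctr[2]=2
Ev 9: PC=6 idx=2 pred=T actual=T -> ctr[2]=3

Answer: N T N N T T T N T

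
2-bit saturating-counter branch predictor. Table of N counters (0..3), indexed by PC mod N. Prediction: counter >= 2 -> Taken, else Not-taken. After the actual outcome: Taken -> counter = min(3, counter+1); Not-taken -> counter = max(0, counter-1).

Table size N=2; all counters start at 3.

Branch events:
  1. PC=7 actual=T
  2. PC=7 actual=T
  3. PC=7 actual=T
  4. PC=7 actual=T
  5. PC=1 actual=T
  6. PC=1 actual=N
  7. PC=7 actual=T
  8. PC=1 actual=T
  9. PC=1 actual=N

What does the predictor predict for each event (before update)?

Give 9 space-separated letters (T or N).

Ev 1: PC=7 idx=1 pred=T actual=T -> ctr[1]=3
Ev 2: PC=7 idx=1 pred=T actual=T -> ctr[1]=3
Ev 3: PC=7 idx=1 pred=T actual=T -> ctr[1]=3
Ev 4: PC=7 idx=1 pred=T actual=T -> ctr[1]=3
Ev 5: PC=1 idx=1 pred=T actual=T -> ctr[1]=3
Ev 6: PC=1 idx=1 pred=T actual=N -> ctr[1]=2
Ev 7: PC=7 idx=1 pred=T actual=T -> ctr[1]=3
Ev 8: PC=1 idx=1 pred=T actual=T -> ctr[1]=3
Ev 9: PC=1 idx=1 pred=T actual=N -> ctr[1]=2

Answer: T T T T T T T T T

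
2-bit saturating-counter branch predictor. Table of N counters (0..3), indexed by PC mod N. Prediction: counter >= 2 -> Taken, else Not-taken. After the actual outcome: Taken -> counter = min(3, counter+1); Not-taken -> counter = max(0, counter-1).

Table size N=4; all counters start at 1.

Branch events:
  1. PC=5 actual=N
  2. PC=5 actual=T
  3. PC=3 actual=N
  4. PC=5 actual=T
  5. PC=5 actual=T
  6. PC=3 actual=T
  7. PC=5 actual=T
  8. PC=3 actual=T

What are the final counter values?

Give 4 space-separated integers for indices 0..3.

Answer: 1 3 1 2

Derivation:
Ev 1: PC=5 idx=1 pred=N actual=N -> ctr[1]=0
Ev 2: PC=5 idx=1 pred=N actual=T -> ctr[1]=1
Ev 3: PC=3 idx=3 pred=N actual=N -> ctr[3]=0
Ev 4: PC=5 idx=1 pred=N actual=T -> ctr[1]=2
Ev 5: PC=5 idx=1 pred=T actual=T -> ctr[1]=3
Ev 6: PC=3 idx=3 pred=N actual=T -> ctr[3]=1
Ev 7: PC=5 idx=1 pred=T actual=T -> ctr[1]=3
Ev 8: PC=3 idx=3 pred=N actual=T -> ctr[3]=2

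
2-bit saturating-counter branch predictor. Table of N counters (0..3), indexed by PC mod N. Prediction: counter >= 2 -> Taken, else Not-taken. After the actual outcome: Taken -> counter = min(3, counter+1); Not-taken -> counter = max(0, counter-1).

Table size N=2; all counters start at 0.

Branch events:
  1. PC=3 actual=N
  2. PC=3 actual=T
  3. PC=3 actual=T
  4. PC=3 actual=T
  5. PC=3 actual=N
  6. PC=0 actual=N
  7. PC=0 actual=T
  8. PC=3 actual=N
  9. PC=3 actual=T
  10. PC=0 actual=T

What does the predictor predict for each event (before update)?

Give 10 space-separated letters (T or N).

Answer: N N N T T N N T N N

Derivation:
Ev 1: PC=3 idx=1 pred=N actual=N -> ctr[1]=0
Ev 2: PC=3 idx=1 pred=N actual=T -> ctr[1]=1
Ev 3: PC=3 idx=1 pred=N actual=T -> ctr[1]=2
Ev 4: PC=3 idx=1 pred=T actual=T -> ctr[1]=3
Ev 5: PC=3 idx=1 pred=T actual=N -> ctr[1]=2
Ev 6: PC=0 idx=0 pred=N actual=N -> ctr[0]=0
Ev 7: PC=0 idx=0 pred=N actual=T -> ctr[0]=1
Ev 8: PC=3 idx=1 pred=T actual=N -> ctr[1]=1
Ev 9: PC=3 idx=1 pred=N actual=T -> ctr[1]=2
Ev 10: PC=0 idx=0 pred=N actual=T -> ctr[0]=2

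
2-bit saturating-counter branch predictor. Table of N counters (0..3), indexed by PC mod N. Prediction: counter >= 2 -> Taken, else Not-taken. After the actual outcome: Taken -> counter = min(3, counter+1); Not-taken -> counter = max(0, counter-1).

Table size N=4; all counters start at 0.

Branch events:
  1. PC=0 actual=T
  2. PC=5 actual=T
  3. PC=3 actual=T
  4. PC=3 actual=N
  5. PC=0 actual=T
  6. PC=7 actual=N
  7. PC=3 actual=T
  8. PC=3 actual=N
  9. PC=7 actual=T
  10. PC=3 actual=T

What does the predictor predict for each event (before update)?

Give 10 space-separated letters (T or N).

Answer: N N N N N N N N N N

Derivation:
Ev 1: PC=0 idx=0 pred=N actual=T -> ctr[0]=1
Ev 2: PC=5 idx=1 pred=N actual=T -> ctr[1]=1
Ev 3: PC=3 idx=3 pred=N actual=T -> ctr[3]=1
Ev 4: PC=3 idx=3 pred=N actual=N -> ctr[3]=0
Ev 5: PC=0 idx=0 pred=N actual=T -> ctr[0]=2
Ev 6: PC=7 idx=3 pred=N actual=N -> ctr[3]=0
Ev 7: PC=3 idx=3 pred=N actual=T -> ctr[3]=1
Ev 8: PC=3 idx=3 pred=N actual=N -> ctr[3]=0
Ev 9: PC=7 idx=3 pred=N actual=T -> ctr[3]=1
Ev 10: PC=3 idx=3 pred=N actual=T -> ctr[3]=2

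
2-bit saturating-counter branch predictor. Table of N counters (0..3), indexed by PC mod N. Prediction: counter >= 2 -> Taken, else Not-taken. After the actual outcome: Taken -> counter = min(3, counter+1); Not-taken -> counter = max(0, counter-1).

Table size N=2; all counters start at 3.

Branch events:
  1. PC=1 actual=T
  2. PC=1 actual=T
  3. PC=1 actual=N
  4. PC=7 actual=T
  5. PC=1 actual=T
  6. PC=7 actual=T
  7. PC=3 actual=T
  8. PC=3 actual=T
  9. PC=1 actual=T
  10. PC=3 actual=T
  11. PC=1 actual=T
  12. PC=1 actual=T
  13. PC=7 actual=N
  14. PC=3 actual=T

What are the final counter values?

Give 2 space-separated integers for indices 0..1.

Ev 1: PC=1 idx=1 pred=T actual=T -> ctr[1]=3
Ev 2: PC=1 idx=1 pred=T actual=T -> ctr[1]=3
Ev 3: PC=1 idx=1 pred=T actual=N -> ctr[1]=2
Ev 4: PC=7 idx=1 pred=T actual=T -> ctr[1]=3
Ev 5: PC=1 idx=1 pred=T actual=T -> ctr[1]=3
Ev 6: PC=7 idx=1 pred=T actual=T -> ctr[1]=3
Ev 7: PC=3 idx=1 pred=T actual=T -> ctr[1]=3
Ev 8: PC=3 idx=1 pred=T actual=T -> ctr[1]=3
Ev 9: PC=1 idx=1 pred=T actual=T -> ctr[1]=3
Ev 10: PC=3 idx=1 pred=T actual=T -> ctr[1]=3
Ev 11: PC=1 idx=1 pred=T actual=T -> ctr[1]=3
Ev 12: PC=1 idx=1 pred=T actual=T -> ctr[1]=3
Ev 13: PC=7 idx=1 pred=T actual=N -> ctr[1]=2
Ev 14: PC=3 idx=1 pred=T actual=T -> ctr[1]=3

Answer: 3 3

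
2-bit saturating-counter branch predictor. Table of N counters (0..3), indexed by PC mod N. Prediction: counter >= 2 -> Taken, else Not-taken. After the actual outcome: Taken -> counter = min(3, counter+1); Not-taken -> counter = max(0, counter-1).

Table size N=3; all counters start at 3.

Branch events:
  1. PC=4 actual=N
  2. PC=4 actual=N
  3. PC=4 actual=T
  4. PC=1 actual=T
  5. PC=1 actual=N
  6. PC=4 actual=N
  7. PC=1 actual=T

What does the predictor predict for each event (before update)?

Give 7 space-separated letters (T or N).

Answer: T T N T T T N

Derivation:
Ev 1: PC=4 idx=1 pred=T actual=N -> ctr[1]=2
Ev 2: PC=4 idx=1 pred=T actual=N -> ctr[1]=1
Ev 3: PC=4 idx=1 pred=N actual=T -> ctr[1]=2
Ev 4: PC=1 idx=1 pred=T actual=T -> ctr[1]=3
Ev 5: PC=1 idx=1 pred=T actual=N -> ctr[1]=2
Ev 6: PC=4 idx=1 pred=T actual=N -> ctr[1]=1
Ev 7: PC=1 idx=1 pred=N actual=T -> ctr[1]=2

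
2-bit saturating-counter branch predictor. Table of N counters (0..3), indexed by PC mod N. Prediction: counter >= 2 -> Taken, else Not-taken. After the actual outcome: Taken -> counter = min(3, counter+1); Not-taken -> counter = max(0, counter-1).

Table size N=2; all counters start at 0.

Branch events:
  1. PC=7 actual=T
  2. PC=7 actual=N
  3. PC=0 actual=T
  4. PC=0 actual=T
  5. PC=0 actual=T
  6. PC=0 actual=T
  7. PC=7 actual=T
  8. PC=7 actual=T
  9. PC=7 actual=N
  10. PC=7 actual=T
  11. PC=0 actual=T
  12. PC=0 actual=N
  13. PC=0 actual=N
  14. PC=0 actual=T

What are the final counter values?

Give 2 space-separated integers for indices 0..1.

Answer: 2 2

Derivation:
Ev 1: PC=7 idx=1 pred=N actual=T -> ctr[1]=1
Ev 2: PC=7 idx=1 pred=N actual=N -> ctr[1]=0
Ev 3: PC=0 idx=0 pred=N actual=T -> ctr[0]=1
Ev 4: PC=0 idx=0 pred=N actual=T -> ctr[0]=2
Ev 5: PC=0 idx=0 pred=T actual=T -> ctr[0]=3
Ev 6: PC=0 idx=0 pred=T actual=T -> ctr[0]=3
Ev 7: PC=7 idx=1 pred=N actual=T -> ctr[1]=1
Ev 8: PC=7 idx=1 pred=N actual=T -> ctr[1]=2
Ev 9: PC=7 idx=1 pred=T actual=N -> ctr[1]=1
Ev 10: PC=7 idx=1 pred=N actual=T -> ctr[1]=2
Ev 11: PC=0 idx=0 pred=T actual=T -> ctr[0]=3
Ev 12: PC=0 idx=0 pred=T actual=N -> ctr[0]=2
Ev 13: PC=0 idx=0 pred=T actual=N -> ctr[0]=1
Ev 14: PC=0 idx=0 pred=N actual=T -> ctr[0]=2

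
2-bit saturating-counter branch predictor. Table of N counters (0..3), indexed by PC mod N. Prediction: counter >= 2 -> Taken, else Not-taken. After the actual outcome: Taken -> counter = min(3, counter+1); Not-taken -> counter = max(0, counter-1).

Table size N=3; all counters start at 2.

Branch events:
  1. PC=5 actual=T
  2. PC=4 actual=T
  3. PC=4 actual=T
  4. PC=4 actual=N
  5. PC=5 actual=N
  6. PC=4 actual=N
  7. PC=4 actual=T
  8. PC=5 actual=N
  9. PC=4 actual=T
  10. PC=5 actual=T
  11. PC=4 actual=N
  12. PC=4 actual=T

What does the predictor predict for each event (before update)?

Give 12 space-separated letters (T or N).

Ev 1: PC=5 idx=2 pred=T actual=T -> ctr[2]=3
Ev 2: PC=4 idx=1 pred=T actual=T -> ctr[1]=3
Ev 3: PC=4 idx=1 pred=T actual=T -> ctr[1]=3
Ev 4: PC=4 idx=1 pred=T actual=N -> ctr[1]=2
Ev 5: PC=5 idx=2 pred=T actual=N -> ctr[2]=2
Ev 6: PC=4 idx=1 pred=T actual=N -> ctr[1]=1
Ev 7: PC=4 idx=1 pred=N actual=T -> ctr[1]=2
Ev 8: PC=5 idx=2 pred=T actual=N -> ctr[2]=1
Ev 9: PC=4 idx=1 pred=T actual=T -> ctr[1]=3
Ev 10: PC=5 idx=2 pred=N actual=T -> ctr[2]=2
Ev 11: PC=4 idx=1 pred=T actual=N -> ctr[1]=2
Ev 12: PC=4 idx=1 pred=T actual=T -> ctr[1]=3

Answer: T T T T T T N T T N T T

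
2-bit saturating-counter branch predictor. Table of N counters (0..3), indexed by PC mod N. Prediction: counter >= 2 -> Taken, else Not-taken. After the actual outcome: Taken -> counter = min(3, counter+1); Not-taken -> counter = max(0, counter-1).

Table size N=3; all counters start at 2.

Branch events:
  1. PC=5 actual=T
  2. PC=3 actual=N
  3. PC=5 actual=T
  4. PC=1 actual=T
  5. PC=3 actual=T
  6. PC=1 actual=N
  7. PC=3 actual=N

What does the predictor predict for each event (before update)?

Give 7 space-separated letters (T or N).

Answer: T T T T N T T

Derivation:
Ev 1: PC=5 idx=2 pred=T actual=T -> ctr[2]=3
Ev 2: PC=3 idx=0 pred=T actual=N -> ctr[0]=1
Ev 3: PC=5 idx=2 pred=T actual=T -> ctr[2]=3
Ev 4: PC=1 idx=1 pred=T actual=T -> ctr[1]=3
Ev 5: PC=3 idx=0 pred=N actual=T -> ctr[0]=2
Ev 6: PC=1 idx=1 pred=T actual=N -> ctr[1]=2
Ev 7: PC=3 idx=0 pred=T actual=N -> ctr[0]=1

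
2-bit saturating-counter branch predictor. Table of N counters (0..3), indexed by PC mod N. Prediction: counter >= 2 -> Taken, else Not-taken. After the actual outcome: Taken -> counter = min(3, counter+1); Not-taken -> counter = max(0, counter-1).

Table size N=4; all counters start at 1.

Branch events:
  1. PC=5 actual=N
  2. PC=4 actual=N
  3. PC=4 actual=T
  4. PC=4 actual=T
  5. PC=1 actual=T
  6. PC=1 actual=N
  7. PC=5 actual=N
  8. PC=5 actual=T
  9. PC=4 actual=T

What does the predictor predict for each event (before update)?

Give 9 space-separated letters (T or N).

Answer: N N N N N N N N T

Derivation:
Ev 1: PC=5 idx=1 pred=N actual=N -> ctr[1]=0
Ev 2: PC=4 idx=0 pred=N actual=N -> ctr[0]=0
Ev 3: PC=4 idx=0 pred=N actual=T -> ctr[0]=1
Ev 4: PC=4 idx=0 pred=N actual=T -> ctr[0]=2
Ev 5: PC=1 idx=1 pred=N actual=T -> ctr[1]=1
Ev 6: PC=1 idx=1 pred=N actual=N -> ctr[1]=0
Ev 7: PC=5 idx=1 pred=N actual=N -> ctr[1]=0
Ev 8: PC=5 idx=1 pred=N actual=T -> ctr[1]=1
Ev 9: PC=4 idx=0 pred=T actual=T -> ctr[0]=3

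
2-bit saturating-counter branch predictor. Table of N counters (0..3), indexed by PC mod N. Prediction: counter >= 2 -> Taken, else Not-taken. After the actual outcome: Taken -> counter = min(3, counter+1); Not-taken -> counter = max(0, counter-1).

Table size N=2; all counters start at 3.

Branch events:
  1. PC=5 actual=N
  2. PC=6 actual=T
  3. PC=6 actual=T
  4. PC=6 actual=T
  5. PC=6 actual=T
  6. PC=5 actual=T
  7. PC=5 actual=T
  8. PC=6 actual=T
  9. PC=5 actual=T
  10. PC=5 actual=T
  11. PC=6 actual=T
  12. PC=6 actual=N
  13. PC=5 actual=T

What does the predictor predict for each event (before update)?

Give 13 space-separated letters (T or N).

Answer: T T T T T T T T T T T T T

Derivation:
Ev 1: PC=5 idx=1 pred=T actual=N -> ctr[1]=2
Ev 2: PC=6 idx=0 pred=T actual=T -> ctr[0]=3
Ev 3: PC=6 idx=0 pred=T actual=T -> ctr[0]=3
Ev 4: PC=6 idx=0 pred=T actual=T -> ctr[0]=3
Ev 5: PC=6 idx=0 pred=T actual=T -> ctr[0]=3
Ev 6: PC=5 idx=1 pred=T actual=T -> ctr[1]=3
Ev 7: PC=5 idx=1 pred=T actual=T -> ctr[1]=3
Ev 8: PC=6 idx=0 pred=T actual=T -> ctr[0]=3
Ev 9: PC=5 idx=1 pred=T actual=T -> ctr[1]=3
Ev 10: PC=5 idx=1 pred=T actual=T -> ctr[1]=3
Ev 11: PC=6 idx=0 pred=T actual=T -> ctr[0]=3
Ev 12: PC=6 idx=0 pred=T actual=N -> ctr[0]=2
Ev 13: PC=5 idx=1 pred=T actual=T -> ctr[1]=3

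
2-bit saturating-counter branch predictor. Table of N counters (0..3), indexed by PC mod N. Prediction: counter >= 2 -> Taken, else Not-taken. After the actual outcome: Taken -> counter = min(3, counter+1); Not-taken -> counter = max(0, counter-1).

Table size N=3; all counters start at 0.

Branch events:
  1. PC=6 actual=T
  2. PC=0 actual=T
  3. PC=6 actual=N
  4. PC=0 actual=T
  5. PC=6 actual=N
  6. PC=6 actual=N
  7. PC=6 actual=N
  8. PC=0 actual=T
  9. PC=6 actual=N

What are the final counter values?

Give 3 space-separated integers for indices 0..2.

Ev 1: PC=6 idx=0 pred=N actual=T -> ctr[0]=1
Ev 2: PC=0 idx=0 pred=N actual=T -> ctr[0]=2
Ev 3: PC=6 idx=0 pred=T actual=N -> ctr[0]=1
Ev 4: PC=0 idx=0 pred=N actual=T -> ctr[0]=2
Ev 5: PC=6 idx=0 pred=T actual=N -> ctr[0]=1
Ev 6: PC=6 idx=0 pred=N actual=N -> ctr[0]=0
Ev 7: PC=6 idx=0 pred=N actual=N -> ctr[0]=0
Ev 8: PC=0 idx=0 pred=N actual=T -> ctr[0]=1
Ev 9: PC=6 idx=0 pred=N actual=N -> ctr[0]=0

Answer: 0 0 0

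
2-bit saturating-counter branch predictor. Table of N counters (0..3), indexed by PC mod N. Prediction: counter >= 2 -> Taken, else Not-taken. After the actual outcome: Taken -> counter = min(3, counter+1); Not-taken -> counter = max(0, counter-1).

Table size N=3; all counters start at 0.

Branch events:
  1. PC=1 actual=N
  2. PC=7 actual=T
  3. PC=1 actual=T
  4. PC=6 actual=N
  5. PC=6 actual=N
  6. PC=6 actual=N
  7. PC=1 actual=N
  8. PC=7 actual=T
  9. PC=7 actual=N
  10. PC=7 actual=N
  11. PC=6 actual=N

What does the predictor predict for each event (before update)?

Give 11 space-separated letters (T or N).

Answer: N N N N N N T N T N N

Derivation:
Ev 1: PC=1 idx=1 pred=N actual=N -> ctr[1]=0
Ev 2: PC=7 idx=1 pred=N actual=T -> ctr[1]=1
Ev 3: PC=1 idx=1 pred=N actual=T -> ctr[1]=2
Ev 4: PC=6 idx=0 pred=N actual=N -> ctr[0]=0
Ev 5: PC=6 idx=0 pred=N actual=N -> ctr[0]=0
Ev 6: PC=6 idx=0 pred=N actual=N -> ctr[0]=0
Ev 7: PC=1 idx=1 pred=T actual=N -> ctr[1]=1
Ev 8: PC=7 idx=1 pred=N actual=T -> ctr[1]=2
Ev 9: PC=7 idx=1 pred=T actual=N -> ctr[1]=1
Ev 10: PC=7 idx=1 pred=N actual=N -> ctr[1]=0
Ev 11: PC=6 idx=0 pred=N actual=N -> ctr[0]=0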